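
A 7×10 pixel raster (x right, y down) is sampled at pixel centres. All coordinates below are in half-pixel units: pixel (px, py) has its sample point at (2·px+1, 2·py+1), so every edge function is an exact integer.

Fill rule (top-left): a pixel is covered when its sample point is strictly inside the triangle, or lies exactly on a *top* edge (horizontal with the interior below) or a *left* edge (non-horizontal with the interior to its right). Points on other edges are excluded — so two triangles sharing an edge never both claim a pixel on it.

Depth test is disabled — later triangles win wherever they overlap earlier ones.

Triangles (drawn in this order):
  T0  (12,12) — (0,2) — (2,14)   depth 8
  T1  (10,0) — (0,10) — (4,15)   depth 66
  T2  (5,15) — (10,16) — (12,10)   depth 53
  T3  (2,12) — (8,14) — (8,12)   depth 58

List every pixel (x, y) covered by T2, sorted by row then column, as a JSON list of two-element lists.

T0:
  2·area = 124  (B↔C swapped to make it positive)
  edge (12, 12)→(2, 14): d=(-10,2) right/bottom  bias=-1
  edge (2, 14)→(0, 2): d=(-2,-12) top-left  bias=+0
  edge (0, 2)→(12, 12): d=(12,10) right/bottom  bias=-1
    (0,1)@(1, 3): e=[112,10,2] → █
    (1,1)@(3, 3): e=[108,34,-18] → ·
    (0,2)@(1, 5): e=[92,6,26] → █
    (1,2)@(3, 5): e=[88,30,6] → █
    (2,2)@(5, 5): e=[84,54,-14] → ·
    (0,3)@(1, 7): e=[72,2,50] → █
    (2,3)@(5, 7): e=[64,50,10] → █
    (3,3)@(7, 7): e=[60,74,-10] → ·
    (0,4)@(1, 9): e=[52,-2,74] → ·
    (1,4)@(3, 9): e=[48,22,54] → █
    (3,4)@(7, 9): e=[40,70,14] → █
    (4,4)@(9, 9): e=[36,94,-6] → ·
    (3,6)@(7, 13): e=[0,62,62] → ·  [on edge]
  covered (15 px):
    · · · · · · ·
    █ · · · · · ·
    █ █ · · · · ·
    █ █ █ · · · ·
    · █ █ █ · · ·
    · █ █ █ █ · ·
    · █ █ · · · ·
    · · · · · · ·
    · · · · · · ·
    · · · · · · ·
T1:
  2·area = 90  (B↔C swapped to make it positive)
  edge (10, 0)→(4, 15): d=(-6,15) right/bottom  bias=-1
  edge (4, 15)→(0, 10): d=(-4,-5) top-left  bias=+0
  edge (0, 10)→(10, 0): d=(10,-10) top-left  bias=+0
    (4,0)@(9, 1): e=[9,81,0] → █  [on edge]
    (5,0)@(11, 1): e=[-21,91,20] → ·
    (3,1)@(7, 3): e=[27,63,0] → █  [on edge]
    (4,1)@(9, 3): e=[-3,73,20] → ·
    (2,2)@(5, 5): e=[45,45,0] → █  [on edge]
    (4,2)@(9, 5): e=[-15,65,40] → ·
    (1,3)@(3, 7): e=[63,27,0] → █  [on edge]
    (4,3)@(9, 7): e=[-27,57,60] → ·
    (0,4)@(1, 9): e=[81,9,0] → █  [on edge]
    (3,4)@(7, 9): e=[-9,39,60] → ·
    (0,5)@(1, 11): e=[69,1,20] → █
    (3,5)@(7, 11): e=[-21,31,80] → ·
  covered (14 px):
    · · · · █ · ·
    · · · █ · · ·
    · · █ █ · · ·
    · █ █ █ · · ·
    █ █ █ · · · ·
    █ █ █ · · · ·
    · █ · · · · ·
    · · · · · · ·
    · · · · · · ·
    · · · · · · ·
T2:
  2·area = 32  (B↔C swapped to make it positive)
  edge (5, 15)→(12, 10): d=(7,-5) top-left  bias=+0
  edge (12, 10)→(10, 16): d=(-2,6) right/bottom  bias=-1
  edge (10, 16)→(5, 15): d=(-5,-1) top-left  bias=+0
    (6,3)@(13, 7): e=[-16,0,48] → ·  [on edge]
    (5,5)@(11, 11): e=[2,4,26] → █
    (6,5)@(13, 11): e=[12,-8,28] → ·
    (4,6)@(9, 13): e=[6,12,14] → █
    (5,6)@(11, 13): e=[16,0,16] → ·  [on edge]
    (2,7)@(5, 15): e=[0,32,0] → █  [on edge]
    (3,7)@(7, 15): e=[10,20,2] → █
    (5,7)@(11, 15): e=[30,-4,6] → ·
    (2,8)@(5, 17): e=[14,28,-10] → ·
    (3,8)@(7, 17): e=[24,16,-8] → ·
    (4,8)@(9, 17): e=[34,4,-6] → ·
    (4,9)@(9, 19): e=[48,0,-16] → ·  [on edge]
  covered (5 px):
    · · · · · · ·
    · · · · · · ·
    · · · · · · ·
    · · · · · · ·
    · · · · · · ·
    · · · · · █ ·
    · · · · █ · ·
    · · █ █ █ · ·
    · · · · · · ·
    · · · · · · ·
T3:
  2·area = 12  (B↔C swapped to make it positive)
  edge (2, 12)→(8, 12): d=(6,0) top-left  bias=+0
  edge (8, 12)→(8, 14): d=(0,2) right/bottom  bias=-1
  edge (8, 14)→(2, 12): d=(-6,-2) top-left  bias=+0
    (2,6)@(5, 13): e=[6,6,0] → █  [on edge]
    (3,6)@(7, 13): e=[6,2,4] → █
    (4,6)@(9, 13): e=[6,-2,8] → ·
    (2,7)@(5, 15): e=[18,6,-12] → ·
    (3,7)@(7, 15): e=[18,2,-8] → ·
    (5,7)@(11, 15): e=[18,-6,0] → ·  [on edge]
  covered (2 px):
    · · · · · · ·
    · · · · · · ·
    · · · · · · ·
    · · · · · · ·
    · · · · · · ·
    · · · · · · ·
    · · █ █ · · ·
    · · · · · · ·
    · · · · · · ·
    · · · · · · ·

Result: [[5,5],[4,6],[2,7],[3,7],[4,7]]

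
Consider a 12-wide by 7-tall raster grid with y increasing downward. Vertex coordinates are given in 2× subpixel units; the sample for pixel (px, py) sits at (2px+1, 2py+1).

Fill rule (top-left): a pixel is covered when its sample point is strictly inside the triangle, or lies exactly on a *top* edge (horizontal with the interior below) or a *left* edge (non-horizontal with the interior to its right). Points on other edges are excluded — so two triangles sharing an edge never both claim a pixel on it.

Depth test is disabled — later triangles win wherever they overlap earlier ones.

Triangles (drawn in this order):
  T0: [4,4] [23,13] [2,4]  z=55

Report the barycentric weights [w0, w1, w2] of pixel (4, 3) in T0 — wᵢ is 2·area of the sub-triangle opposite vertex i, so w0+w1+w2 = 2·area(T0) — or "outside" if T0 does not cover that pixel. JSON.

T0:
  2·area = 18
  edge (4, 4)→(23, 13): d=(19,9) right/bottom  bias=-1
  edge (23, 13)→(2, 4): d=(-21,-9) top-left  bias=+0
  edge (2, 4)→(4, 4): d=(2,0) top-left  bias=+0
    (2,2)@(5, 5): e=[10,6,2] → #
    (3,2)@(7, 5): e=[-8,24,2] → ·
    (2,3)@(5, 7): e=[48,-36,6] → ·
    (4,3)@(9, 7): e=[12,0,6] → #  [on edge]
    (5,3)@(11, 7): e=[-6,18,6] → ·
    (4,4)@(9, 9): e=[50,-42,10] → ·
    (11,6)@(23, 13): e=[0,0,18] → ·  [on edge]
  covered (2 px):
    · · · · · · · · · · · ·
    · · · · · · · · · · · ·
    · · # · · · · · · · · ·
    · · · · # · · · · · · ·
    · · · · · · · · · · · ·
    · · · · · · · · · · · ·
    · · · · · · · · · · · ·

Answer: [0,6,12]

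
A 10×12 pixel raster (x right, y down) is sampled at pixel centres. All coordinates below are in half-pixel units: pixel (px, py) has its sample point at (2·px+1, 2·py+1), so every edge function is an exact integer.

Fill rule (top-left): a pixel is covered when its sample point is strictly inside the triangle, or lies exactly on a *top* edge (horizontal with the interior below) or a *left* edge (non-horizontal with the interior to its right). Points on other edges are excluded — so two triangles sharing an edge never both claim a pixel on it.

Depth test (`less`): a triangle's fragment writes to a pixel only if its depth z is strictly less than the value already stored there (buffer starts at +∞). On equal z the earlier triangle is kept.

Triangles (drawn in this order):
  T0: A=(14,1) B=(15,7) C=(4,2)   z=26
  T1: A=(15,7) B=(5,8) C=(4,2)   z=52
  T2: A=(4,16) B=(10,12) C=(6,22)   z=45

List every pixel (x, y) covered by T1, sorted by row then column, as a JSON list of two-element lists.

T0:
  2·area = 61
  edge (14, 1)→(15, 7): d=(1,6) right/bottom  bias=-1
  edge (15, 7)→(4, 2): d=(-11,-5) top-left  bias=+0
  edge (4, 2)→(14, 1): d=(10,-1) top-left  bias=+0
    (3,1)@(7, 3): e=[44,4,13] → X
    (4,1)@(9, 3): e=[32,14,15] → X
    (5,1)@(11, 3): e=[20,24,17] → X
    (6,1)@(13, 3): e=[8,34,19] → X
    (7,1)@(15, 3): e=[-4,44,21] → .
    (3,2)@(7, 5): e=[46,-18,33] → .
    (4,2)@(9, 5): e=[34,-8,35] → .
    (5,2)@(11, 5): e=[22,2,37] → X
    (7,2)@(15, 5): e=[-2,22,41] → .
    (5,3)@(11, 7): e=[24,-20,57] → .
    (6,3)@(13, 7): e=[12,-10,59] → .
    (7,3)@(15, 7): e=[0,0,61] → .  [on edge]
    (8,9)@(17, 19): e=[0,-122,183] → .  [on edge]
  covered (6 px):
    . . . . . . . . . .
    . . . X X X X . . .
    . . . . . X X . . .
    . . . . . . . . . .
    . . . . . . . . . .
    . . . . . . . . . .
    . . . . . . . . . .
    . . . . . . . . . .
    . . . . . . . . . .
    . . . . . . . . . .
    . . . . . . . . . .
    . . . . . . . . . .
T1:
  2·area = 61
  edge (15, 7)→(5, 8): d=(-10,1) right/bottom  bias=-1
  edge (5, 8)→(4, 2): d=(-1,-6) top-left  bias=+0
  edge (4, 2)→(15, 7): d=(11,5) right/bottom  bias=-1
    (2,1)@(5, 3): e=[50,5,6] → X
    (3,1)@(7, 3): e=[48,17,-4] → .
    (2,2)@(5, 5): e=[30,3,28] → X
    (3,2)@(7, 5): e=[28,15,18] → X
    (4,2)@(9, 5): e=[26,27,8] → X
    (5,2)@(11, 5): e=[24,39,-2] → .
    (2,3)@(5, 7): e=[10,1,50] → X
    (5,3)@(11, 7): e=[4,37,20] → X
    (6,3)@(13, 7): e=[2,49,10] → X
    (7,3)@(15, 7): e=[0,61,0] → .  [on edge]
    (2,4)@(5, 9): e=[-10,-1,72] → .
    (3,4)@(7, 9): e=[-12,11,62] → .
  covered (9 px):
    . . . . . . . . . .
    . . X . . . . . . .
    . . X X X . . . . .
    . . X X X X X . . .
    . . . . . . . . . .
    . . . . . . . . . .
    . . . . . . . . . .
    . . . . . . . . . .
    . . . . . . . . . .
    . . . . . . . . . .
    . . . . . . . . . .
    . . . . . . . . . .
T2:
  2·area = 44
  edge (4, 16)→(10, 12): d=(6,-4) top-left  bias=+0
  edge (10, 12)→(6, 22): d=(-4,10) right/bottom  bias=-1
  edge (6, 22)→(4, 16): d=(-2,-6) top-left  bias=+0
    (0,3)@(1, 7): e=[-66,110,0] → .  [on edge]
    (1,6)@(3, 13): e=[-22,66,0] → .  [on edge]
    (4,6)@(9, 13): e=[2,6,36] → X
    (5,6)@(11, 13): e=[10,-14,48] → .
    (3,7)@(7, 15): e=[6,18,20] → X
    (4,7)@(9, 15): e=[14,-2,32] → .
    (2,8)@(5, 17): e=[10,30,4] → X
    (4,8)@(9, 17): e=[26,-10,28] → .
    (2,9)@(5, 19): e=[22,22,0] → X  [on edge]
    (4,9)@(9, 19): e=[38,-18,24] → .
    (2,10)@(5, 21): e=[34,14,-4] → .
    (3,10)@(7, 21): e=[42,-6,8] → .
  covered (6 px):
    . . . . . . . . . .
    . . . . . . . . . .
    . . . . . . . . . .
    . . . . . . . . . .
    . . . . . . . . . .
    . . . . . . . . . .
    . . . . X . . . . .
    . . . X . . . . . .
    . . X X . . . . . .
    . . X X . . . . . .
    . . . . . . . . . .
    . . . . . . . . . .

Final: [[2,1],[2,2],[3,2],[4,2],[2,3],[3,3],[4,3],[5,3],[6,3]]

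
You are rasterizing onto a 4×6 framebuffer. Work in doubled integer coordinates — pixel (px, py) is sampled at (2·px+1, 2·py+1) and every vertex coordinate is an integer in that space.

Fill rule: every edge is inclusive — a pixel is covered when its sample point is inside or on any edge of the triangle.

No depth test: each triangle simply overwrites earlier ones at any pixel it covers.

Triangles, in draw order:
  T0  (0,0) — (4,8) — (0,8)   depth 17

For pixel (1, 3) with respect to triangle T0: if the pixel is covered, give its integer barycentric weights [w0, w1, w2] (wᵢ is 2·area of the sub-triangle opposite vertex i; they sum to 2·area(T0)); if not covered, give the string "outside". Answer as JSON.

T0:
  2·area = 32
  edge (0, 0)→(4, 8): d=(4,8) inclusive
  edge (4, 8)→(0, 8): d=(-4,0) inclusive
  edge (0, 8)→(0, 0): d=(0,-8) inclusive
    (0,1)@(1, 3): e=[4,20,8] → X
    (1,1)@(3, 3): e=[-12,20,24] → .
    (0,2)@(1, 5): e=[12,12,8] → X
    (1,2)@(3, 5): e=[-4,12,24] → .
    (0,3)@(1, 7): e=[20,4,8] → X
    (1,3)@(3, 7): e=[4,4,24] → X
    (2,3)@(5, 7): e=[-12,4,40] → .
    (0,4)@(1, 9): e=[28,-4,8] → .
    (1,4)@(3, 9): e=[12,-4,24] → .
  covered (4 px):
    . . . .
    X . . .
    X . . .
    X X . .
    . . . .
    . . . .

Answer: [4,24,4]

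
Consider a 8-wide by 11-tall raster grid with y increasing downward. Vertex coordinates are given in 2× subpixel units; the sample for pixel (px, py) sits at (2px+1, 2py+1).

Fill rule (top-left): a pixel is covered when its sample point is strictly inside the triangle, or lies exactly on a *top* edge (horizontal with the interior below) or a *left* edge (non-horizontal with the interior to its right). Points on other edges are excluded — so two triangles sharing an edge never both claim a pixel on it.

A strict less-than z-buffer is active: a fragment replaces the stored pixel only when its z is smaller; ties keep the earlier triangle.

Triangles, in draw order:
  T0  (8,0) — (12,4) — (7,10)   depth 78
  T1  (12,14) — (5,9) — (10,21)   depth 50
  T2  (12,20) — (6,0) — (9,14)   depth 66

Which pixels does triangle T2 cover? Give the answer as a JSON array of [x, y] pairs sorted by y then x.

T0:
  2·area = 44
  edge (8, 0)→(12, 4): d=(4,4) right/bottom  bias=-1
  edge (12, 4)→(7, 10): d=(-5,6) right/bottom  bias=-1
  edge (7, 10)→(8, 0): d=(1,-10) top-left  bias=+0
    (4,0)@(9, 1): e=[0,33,11] → ·  [on edge]
    (4,1)@(9, 3): e=[8,23,13] → #
    (5,1)@(11, 3): e=[0,11,33] → ·  [on edge]
    (4,2)@(9, 5): e=[16,13,15] → #
    (5,2)@(11, 5): e=[8,1,35] → #
    (6,2)@(13, 5): e=[0,-11,55] → ·  [on edge]
    (4,3)@(9, 7): e=[24,3,17] → #
    (5,3)@(11, 7): e=[16,-9,37] → ·
    (7,3)@(15, 7): e=[0,-33,77] → ·  [on edge]
    (4,4)@(9, 9): e=[32,-7,19] → ·
  covered (4 px):
    · · · · · · · ·
    · · · · # · · ·
    · · · · # # · ·
    · · · · # · · ·
    · · · · · · · ·
    · · · · · · · ·
    · · · · · · · ·
    · · · · · · · ·
    · · · · · · · ·
    · · · · · · · ·
    · · · · · · · ·
T1:
  2·area = 59  (B↔C swapped to make it positive)
  edge (12, 14)→(10, 21): d=(-2,7) right/bottom  bias=-1
  edge (10, 21)→(5, 9): d=(-5,-12) top-left  bias=+0
  edge (5, 9)→(12, 14): d=(7,5) right/bottom  bias=-1
    (2,4)@(5, 9): e=[59,0,0] → ·  [on edge]
    (3,5)@(7, 11): e=[41,14,4] → #
    (4,5)@(9, 11): e=[27,38,-6] → ·
    (3,6)@(7, 13): e=[37,4,18] → #
    (4,6)@(9, 13): e=[23,28,8] → #
    (5,6)@(11, 13): e=[9,52,-2] → ·
    (3,7)@(7, 15): e=[33,-6,32] → ·
    (4,7)@(9, 15): e=[19,18,22] → #
    (5,7)@(11, 15): e=[5,42,12] → #
    (6,7)@(13, 15): e=[-9,66,2] → ·
    (4,8)@(9, 17): e=[15,8,36] → #
    (6,8)@(13, 17): e=[-13,56,16] → ·
  covered (7 px):
    · · · · · · · ·
    · · · · · · · ·
    · · · · · · · ·
    · · · · · · · ·
    · · · · · · · ·
    · · · # · · · ·
    · · · # # · · ·
    · · · · # # · ·
    · · · · # # · ·
    · · · · · · · ·
    · · · · · · · ·
T2:
  2·area = 24  (B↔C swapped to make it positive)
  edge (12, 20)→(9, 14): d=(-3,-6) top-left  bias=+0
  edge (9, 14)→(6, 0): d=(-3,-14) top-left  bias=+0
  edge (6, 0)→(12, 20): d=(6,20) right/bottom  bias=-1
    (4,5)@(9, 11): e=[9,9,6] → #
    (5,5)@(11, 11): e=[21,37,-34] → ·
    (4,6)@(9, 13): e=[3,3,18] → #
    (5,6)@(11, 13): e=[15,31,-22] → ·
    (4,7)@(9, 15): e=[-3,-3,30] → ·
    (5,8)@(11, 17): e=[3,19,2] → #
    (6,8)@(13, 17): e=[15,47,-38] → ·
    (5,9)@(11, 19): e=[-3,13,14] → ·
  covered (3 px):
    · · · · · · · ·
    · · · · · · · ·
    · · · · · · · ·
    · · · · · · · ·
    · · · · · · · ·
    · · · · # · · ·
    · · · · # · · ·
    · · · · · · · ·
    · · · · · # · ·
    · · · · · · · ·
    · · · · · · · ·

Answer: [[4,5],[4,6],[5,8]]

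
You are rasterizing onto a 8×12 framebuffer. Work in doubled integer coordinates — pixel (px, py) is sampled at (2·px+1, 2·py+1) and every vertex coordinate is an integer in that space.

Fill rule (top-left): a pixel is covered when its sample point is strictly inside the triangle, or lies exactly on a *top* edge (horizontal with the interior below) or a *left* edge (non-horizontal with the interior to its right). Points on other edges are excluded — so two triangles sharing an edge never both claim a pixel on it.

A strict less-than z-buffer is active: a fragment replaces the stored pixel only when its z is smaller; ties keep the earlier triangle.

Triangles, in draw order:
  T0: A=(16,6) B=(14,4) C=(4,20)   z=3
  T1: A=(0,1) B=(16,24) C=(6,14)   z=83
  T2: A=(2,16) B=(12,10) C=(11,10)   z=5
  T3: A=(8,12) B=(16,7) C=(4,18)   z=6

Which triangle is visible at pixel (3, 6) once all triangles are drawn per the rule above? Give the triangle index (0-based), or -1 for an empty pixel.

T0:
  2·area = 52  (B↔C swapped to make it positive)
  edge (16, 6)→(4, 20): d=(-12,14) right/bottom  bias=-1
  edge (4, 20)→(14, 4): d=(10,-16) top-left  bias=+0
  edge (14, 4)→(16, 6): d=(2,2) right/bottom  bias=-1
    (5,0)@(11, 1): e=[130,-78,0] → .  [on edge]
    (6,1)@(13, 3): e=[78,-26,0] → .  [on edge]
    (7,2)@(15, 5): e=[26,26,0] → .  [on edge]
    (6,3)@(13, 7): e=[30,14,8] → X
    (7,3)@(15, 7): e=[2,46,4] → X
    (5,4)@(11, 9): e=[34,2,16] → X
    (7,4)@(15, 9): e=[-22,66,8] → .
    (5,5)@(11, 11): e=[10,22,20] → X
    (6,5)@(13, 11): e=[-18,54,16] → .
    (4,6)@(9, 13): e=[14,10,28] → X
    (5,6)@(11, 13): e=[-14,42,24] → .
    (4,7)@(9, 15): e=[-10,30,32] → .
  covered (6 px):
    . . . . . . . .
    . . . . . . . .
    . . . . . . . .
    . . . . . . X X
    . . . . . X X .
    . . . . . X . .
    . . . . X . . .
    . . . . . . . .
    . . . . . . . .
    . . . . . . . .
    . . . . . . . .
    . . . . . . . .
T1:
  2·area = 70
  edge (0, 1)→(16, 24): d=(16,23) right/bottom  bias=-1
  edge (16, 24)→(6, 14): d=(-10,-10) top-left  bias=+0
  edge (6, 14)→(0, 1): d=(-6,-13) top-left  bias=+0
    (0,1)@(1, 3): e=[9,60,1] → X
    (1,1)@(3, 3): e=[-37,80,27] → .
    (0,2)@(1, 5): e=[41,40,-11] → .
    (1,3)@(3, 7): e=[27,40,3] → X
    (2,3)@(5, 7): e=[-19,60,29] → .
    (0,4)@(1, 9): e=[105,0,-35] → .  [on edge]
    (1,4)@(3, 9): e=[59,20,-9] → .
    (2,4)@(5, 9): e=[13,40,17] → X
    (3,4)@(7, 9): e=[-33,60,43] → .
    (1,5)@(3, 11): e=[91,0,-21] → .  [on edge]
    (2,5)@(5, 11): e=[45,20,5] → X
    (3,5)@(7, 11): e=[-1,40,31] → .
    (2,6)@(5, 13): e=[77,0,-7] → .  [on edge]
    (3,7)@(7, 15): e=[63,0,7] → X  [on edge]
    (4,8)@(9, 17): e=[49,0,21] → X  [on edge]
    (5,9)@(11, 19): e=[35,0,35] → X  [on edge]
    (6,10)@(13, 21): e=[21,0,49] → X  [on edge]
    (7,11)@(15, 23): e=[7,0,63] → X  [on edge]
  covered (12 px):
    . . . . . . . .
    X . . . . . . .
    . . . . . . . .
    . X . . . . . .
    . . X . . . . .
    . . X . . . . .
    . . . X . . . .
    . . . X X . . .
    . . . . X X . .
    . . . . . X . .
    . . . . . . X .
    . . . . . . . X
T2:
  2·area = 6  (B↔C swapped to make it positive)
  edge (2, 16)→(11, 10): d=(9,-6) top-left  bias=+0
  edge (11, 10)→(12, 10): d=(1,0) top-left  bias=+0
  edge (12, 10)→(2, 16): d=(-10,6) right/bottom  bias=-1
    (3,6)@(7, 13): e=[3,3,0] → .  [on edge]
  covered (0 px):
    . . . . . . . .
    . . . . . . . .
    . . . . . . . .
    . . . . . . . .
    . . . . . . . .
    . . . . . . . .
    . . . . . . . .
    . . . . . . . .
    . . . . . . . .
    . . . . . . . .
    . . . . . . . .
    . . . . . . . .
T3:
  2·area = 28
  edge (8, 12)→(16, 7): d=(8,-5) top-left  bias=+0
  edge (16, 7)→(4, 18): d=(-12,11) right/bottom  bias=-1
  edge (4, 18)→(8, 12): d=(4,-6) top-left  bias=+0
    (6,4)@(13, 9): e=[1,9,18] → X
    (7,4)@(15, 9): e=[11,-13,30] → .
    (5,5)@(11, 11): e=[7,7,14] → X
    (6,5)@(13, 11): e=[17,-15,26] → .
    (4,6)@(9, 13): e=[13,5,10] → X
    (5,6)@(11, 13): e=[23,-17,22] → .
    (3,7)@(7, 15): e=[19,3,6] → X
    (4,7)@(9, 15): e=[29,-19,18] → .
    (2,8)@(5, 17): e=[25,1,2] → X
    (3,8)@(7, 17): e=[35,-21,14] → .
    (2,9)@(5, 19): e=[41,-23,10] → .
  covered (5 px):
    . . . . . . . .
    . . . . . . . .
    . . . . . . . .
    . . . . . . . .
    . . . . . . X .
    . . . . . X . .
    . . . . X . . .
    . . . X . . . .
    . . X . . . . .
    . . . . . . . .
    . . . . . . . .
    . . . . . . . .

Z-buffer (winner per pixel, '.' = empty):
  . . . . . . . .
  1 . . . . . . .
  . . . . . . . .
  . 1 . . . . 0 0
  . . 1 . . 0 0 .
  . . 1 . . 0 . .
  . . . 1 0 . . .
  . . . 3 1 . . .
  . . 3 . 1 1 . .
  . . . . . 1 . .
  . . . . . . 1 .
  . . . . . . . 1

Final: 1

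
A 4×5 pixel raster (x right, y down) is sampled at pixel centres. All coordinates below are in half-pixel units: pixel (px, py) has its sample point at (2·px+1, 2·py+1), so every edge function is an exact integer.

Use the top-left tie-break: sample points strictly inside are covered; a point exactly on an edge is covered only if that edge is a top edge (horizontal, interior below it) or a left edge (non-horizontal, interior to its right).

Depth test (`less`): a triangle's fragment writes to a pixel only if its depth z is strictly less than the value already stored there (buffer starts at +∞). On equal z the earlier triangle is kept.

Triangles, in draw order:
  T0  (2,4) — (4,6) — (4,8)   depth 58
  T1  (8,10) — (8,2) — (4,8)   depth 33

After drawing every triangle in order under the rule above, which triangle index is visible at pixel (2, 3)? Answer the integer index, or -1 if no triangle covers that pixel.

T0:
  2·area = 4
  edge (2, 4)→(4, 6): d=(2,2) right/bottom  bias=-1
  edge (4, 6)→(4, 8): d=(0,2) right/bottom  bias=-1
  edge (4, 8)→(2, 4): d=(-2,-4) top-left  bias=+0
    (0,1)@(1, 3): e=[0,6,-2] → .  [on edge]
    (1,2)@(3, 5): e=[0,2,2] → .  [on edge]
    (2,3)@(5, 7): e=[0,-2,6] → .  [on edge]
    (3,4)@(7, 9): e=[0,-6,10] → .  [on edge]
  covered (0 px):
    . . . .
    . . . .
    . . . .
    . . . .
    . . . .
T1:
  2·area = 32  (B↔C swapped to make it positive)
  edge (8, 10)→(4, 8): d=(-4,-2) top-left  bias=+0
  edge (4, 8)→(8, 2): d=(4,-6) top-left  bias=+0
  edge (8, 2)→(8, 10): d=(0,8) right/bottom  bias=-1
    (3,2)@(7, 5): e=[18,6,8] → X
    (2,3)@(5, 7): e=[6,2,24] → X
    (2,4)@(5, 9): e=[-2,10,24] → .
    (3,4)@(7, 9): e=[2,22,8] → X
  covered (4 px):
    . . . .
    . . . .
    . . . X
    . . X X
    . . . X

Z-buffer (winner per pixel, '.' = empty):
  . . . .
  . . . .
  . . . 1
  . . 1 1
  . . . 1

Final: 1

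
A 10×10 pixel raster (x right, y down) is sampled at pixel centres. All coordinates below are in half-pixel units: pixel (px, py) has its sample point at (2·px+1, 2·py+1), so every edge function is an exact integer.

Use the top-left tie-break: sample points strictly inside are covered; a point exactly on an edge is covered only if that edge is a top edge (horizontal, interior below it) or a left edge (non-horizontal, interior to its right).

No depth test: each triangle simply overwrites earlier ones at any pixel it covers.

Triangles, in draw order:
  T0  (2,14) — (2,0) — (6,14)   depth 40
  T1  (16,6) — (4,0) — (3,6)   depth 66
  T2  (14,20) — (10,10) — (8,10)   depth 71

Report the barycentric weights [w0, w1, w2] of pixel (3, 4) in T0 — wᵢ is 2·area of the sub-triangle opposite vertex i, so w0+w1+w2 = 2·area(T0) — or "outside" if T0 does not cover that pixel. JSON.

T0:
  2·area = 56
  edge (2, 14)→(2, 0): d=(0,-14) top-left  bias=+0
  edge (2, 0)→(6, 14): d=(4,14) right/bottom  bias=-1
  edge (6, 14)→(2, 14): d=(-4,0) right/bottom  bias=-1
    (1,2)@(3, 5): e=[14,6,36] → #
    (2,2)@(5, 5): e=[42,-22,36] → ·
    (1,3)@(3, 7): e=[14,14,28] → #
    (2,3)@(5, 7): e=[42,-14,28] → ·
    (1,4)@(3, 9): e=[14,22,20] → #
    (2,4)@(5, 9): e=[42,-6,20] → ·
    (1,5)@(3, 11): e=[14,30,12] → #
    (2,5)@(5, 11): e=[42,2,12] → #
    (3,5)@(7, 11): e=[70,-26,12] → ·
    (1,6)@(3, 13): e=[14,38,4] → #
    (3,6)@(7, 13): e=[70,-18,4] → ·
    (1,7)@(3, 15): e=[14,46,-4] → ·
  covered (7 px):
    · · · · · · · · · ·
    · · · · · · · · · ·
    · # · · · · · · · ·
    · # · · · · · · · ·
    · # · · · · · · · ·
    · # # · · · · · · ·
    · # # · · · · · · ·
    · · · · · · · · · ·
    · · · · · · · · · ·
    · · · · · · · · · ·
T1:
  2·area = 78  (B↔C swapped to make it positive)
  edge (16, 6)→(3, 6): d=(-13,0) right/bottom  bias=-1
  edge (3, 6)→(4, 0): d=(1,-6) top-left  bias=+0
  edge (4, 0)→(16, 6): d=(12,6) right/bottom  bias=-1
    (2,0)@(5, 1): e=[65,7,6] → #
    (3,0)@(7, 1): e=[65,19,-6] → ·
    (2,1)@(5, 3): e=[39,9,30] → #
    (3,1)@(7, 3): e=[39,21,18] → #
    (4,1)@(9, 3): e=[39,33,6] → #
    (5,1)@(11, 3): e=[39,45,-6] → ·
    (2,2)@(5, 5): e=[13,11,54] → #
    (5,2)@(11, 5): e=[13,47,18] → #
    (6,2)@(13, 5): e=[13,59,6] → #
    (7,2)@(15, 5): e=[13,71,-6] → ·
    (2,3)@(5, 7): e=[-13,13,78] → ·
    (3,3)@(7, 7): e=[-13,25,66] → ·
  covered (9 px):
    · · # · · · · · · ·
    · · # # # · · · · ·
    · · # # # # # · · ·
    · · · · · · · · · ·
    · · · · · · · · · ·
    · · · · · · · · · ·
    · · · · · · · · · ·
    · · · · · · · · · ·
    · · · · · · · · · ·
    · · · · · · · · · ·
T2:
  2·area = 20  (B↔C swapped to make it positive)
  edge (14, 20)→(8, 10): d=(-6,-10) top-left  bias=+0
  edge (8, 10)→(10, 10): d=(2,0) top-left  bias=+0
  edge (10, 10)→(14, 20): d=(4,10) right/bottom  bias=-1
    (2,2)@(5, 5): e=[0,-10,30] → ·  [on edge]
    (4,5)@(9, 11): e=[4,2,14] → #
    (5,5)@(11, 11): e=[24,2,-6] → ·
    (4,6)@(9, 13): e=[-8,6,22] → ·
    (5,6)@(11, 13): e=[12,6,2] → #
    (6,6)@(13, 13): e=[32,6,-18] → ·
    (5,7)@(11, 15): e=[0,10,10] → #  [on edge]
    (6,7)@(13, 15): e=[20,10,-10] → ·
    (5,8)@(11, 17): e=[-12,14,18] → ·
  covered (3 px):
    · · · · · · · · · ·
    · · · · · · · · · ·
    · · · · · · · · · ·
    · · · · · · · · · ·
    · · · · · · · · · ·
    · · · · # · · · · ·
    · · · · · # · · · ·
    · · · · · # · · · ·
    · · · · · · · · · ·
    · · · · · · · · · ·

Result: "outside"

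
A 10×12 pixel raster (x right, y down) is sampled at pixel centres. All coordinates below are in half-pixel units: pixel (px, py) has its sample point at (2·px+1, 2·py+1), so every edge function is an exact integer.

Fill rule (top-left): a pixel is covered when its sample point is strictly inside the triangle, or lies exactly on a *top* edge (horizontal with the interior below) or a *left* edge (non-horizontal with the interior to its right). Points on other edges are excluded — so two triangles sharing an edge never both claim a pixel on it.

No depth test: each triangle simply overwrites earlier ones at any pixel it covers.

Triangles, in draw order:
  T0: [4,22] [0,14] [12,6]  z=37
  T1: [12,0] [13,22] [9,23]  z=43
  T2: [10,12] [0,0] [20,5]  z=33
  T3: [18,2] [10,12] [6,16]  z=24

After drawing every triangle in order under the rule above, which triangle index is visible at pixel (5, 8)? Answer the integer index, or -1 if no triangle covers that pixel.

T0:
  2·area = 128
  edge (4, 22)→(0, 14): d=(-4,-8) top-left  bias=+0
  edge (0, 14)→(12, 6): d=(12,-8) top-left  bias=+0
  edge (12, 6)→(4, 22): d=(-8,16) right/bottom  bias=-1
    (5,3)@(11, 7): e=[116,4,8] → █
    (6,3)@(13, 7): e=[132,20,-24] → ·
    (4,4)@(9, 9): e=[92,12,24] → █
    (5,4)@(11, 9): e=[108,28,-8] → ·
    (2,5)@(5, 11): e=[52,4,72] → █
    (3,5)@(7, 11): e=[68,20,40] → █
    (5,5)@(11, 11): e=[100,52,-24] → ·
    (1,6)@(3, 13): e=[28,12,88] → █
    (4,6)@(9, 13): e=[76,60,-8] → ·
    (0,7)@(1, 15): e=[4,20,104] → █
    (4,7)@(9, 15): e=[68,84,-24] → ·
    (0,8)@(1, 17): e=[-4,44,88] → ·
  covered (16 px):
    · · · · · · · · · ·
    · · · · · · · · · ·
    · · · · · · · · · ·
    · · · · · █ · · · ·
    · · · · █ · · · · ·
    · · █ █ █ · · · · ·
    · █ █ █ · · · · · ·
    █ █ █ █ · · · · · ·
    · █ █ · · · · · · ·
    · █ █ · · · · · · ·
    · · · · · · · · · ·
    · · · · · · · · · ·
T1:
  2·area = 89
  edge (12, 0)→(13, 22): d=(1,22) right/bottom  bias=-1
  edge (13, 22)→(9, 23): d=(-4,1) right/bottom  bias=-1
  edge (9, 23)→(12, 0): d=(3,-23) top-left  bias=+0
    (5,4)@(11, 9): e=[31,54,4] → █
    (6,4)@(13, 9): e=[-13,52,50] → ·
    (5,5)@(11, 11): e=[33,46,10] → █
    (6,5)@(13, 11): e=[-11,44,56] → ·
    (5,6)@(11, 13): e=[35,38,16] → █
    (6,6)@(13, 13): e=[-9,36,62] → ·
    (5,7)@(11, 15): e=[37,30,22] → █
    (6,7)@(13, 15): e=[-7,28,68] → ·
    (5,8)@(11, 17): e=[39,22,28] → █
    (6,8)@(13, 17): e=[-5,20,74] → ·
    (5,9)@(11, 19): e=[41,14,34] → █
    (6,9)@(13, 19): e=[-3,12,80] → ·
    (8,10)@(17, 21): e=[-89,0,178] → ·  [on edge]
    (4,11)@(9, 23): e=[89,0,0] → ·  [on edge]
  covered (7 px):
    · · · · · · · · · ·
    · · · · · · · · · ·
    · · · · · · · · · ·
    · · · · · · · · · ·
    · · · · · █ · · · ·
    · · · · · █ · · · ·
    · · · · · █ · · · ·
    · · · · · █ · · · ·
    · · · · · █ · · · ·
    · · · · · █ · · · ·
    · · · · · █ · · · ·
    · · · · · · · · · ·
T2:
  2·area = 190
  edge (10, 12)→(0, 0): d=(-10,-12) top-left  bias=+0
  edge (0, 0)→(20, 5): d=(20,5) right/bottom  bias=-1
  edge (20, 5)→(10, 12): d=(-10,7) right/bottom  bias=-1
    (0,0)@(1, 1): e=[2,15,173] → █
    (1,0)@(3, 1): e=[26,5,159] → █
    (2,0)@(5, 1): e=[50,-5,145] → ·
    (0,1)@(1, 3): e=[-18,55,153] → ·
    (1,1)@(3, 3): e=[6,45,139] → █
    (2,1)@(5, 3): e=[30,35,125] → █
    (3,1)@(7, 3): e=[54,25,111] → █
    (4,1)@(9, 3): e=[78,15,97] → █
    (5,1)@(11, 3): e=[102,5,83] → █
    (6,1)@(13, 3): e=[126,-5,69] → ·
    (1,2)@(3, 5): e=[-14,85,119] → ·
    (2,2)@(5, 5): e=[10,75,105] → █
  covered (25 px):
    █ █ · · · · · · · ·
    · █ █ █ █ █ · · · ·
    · · █ █ █ █ █ █ █ █
    · · · █ █ █ █ █ █ ·
    · · · · █ █ █ · · ·
    · · · · · █ · · · ·
    · · · · · · · · · ·
    · · · · · · · · · ·
    · · · · · · · · · ·
    · · · · · · · · · ·
    · · · · · · · · · ·
    · · · · · · · · · ·
T3:
  2·area = 8
  edge (18, 2)→(10, 12): d=(-8,10) right/bottom  bias=-1
  edge (10, 12)→(6, 16): d=(-4,4) right/bottom  bias=-1
  edge (6, 16)→(18, 2): d=(12,-14) top-left  bias=+0
    (9,1)@(19, 3): e=[-18,0,26] → ·  [on edge]
    (8,2)@(17, 5): e=[-14,0,22] → ·  [on edge]
    (7,3)@(15, 7): e=[-10,0,18] → ·  [on edge]
    (6,4)@(13, 9): e=[-6,0,14] → ·  [on edge]
    (5,5)@(11, 11): e=[-2,0,10] → ·  [on edge]
    (4,6)@(9, 13): e=[2,0,6] → ·  [on edge]
    (3,7)@(7, 15): e=[6,0,2] → ·  [on edge]
    (2,8)@(5, 17): e=[10,0,-2] → ·  [on edge]
    (1,9)@(3, 19): e=[14,0,-6] → ·  [on edge]
    (0,10)@(1, 21): e=[18,0,-10] → ·  [on edge]
  covered (0 px):
    · · · · · · · · · ·
    · · · · · · · · · ·
    · · · · · · · · · ·
    · · · · · · · · · ·
    · · · · · · · · · ·
    · · · · · · · · · ·
    · · · · · · · · · ·
    · · · · · · · · · ·
    · · · · · · · · · ·
    · · · · · · · · · ·
    · · · · · · · · · ·
    · · · · · · · · · ·

Z-buffer (winner per pixel, '.' = empty):
  2 2 . . . . . . . .
  . 2 2 2 2 2 . . . .
  . . 2 2 2 2 2 2 2 2
  . . . 2 2 2 2 2 2 .
  . . . . 2 2 2 . . .
  . . 0 0 0 2 . . . .
  . 0 0 0 . 1 . . . .
  0 0 0 0 . 1 . . . .
  . 0 0 . . 1 . . . .
  . 0 0 . . 1 . . . .
  . . . . . 1 . . . .
  . . . . . . . . . .

Answer: 1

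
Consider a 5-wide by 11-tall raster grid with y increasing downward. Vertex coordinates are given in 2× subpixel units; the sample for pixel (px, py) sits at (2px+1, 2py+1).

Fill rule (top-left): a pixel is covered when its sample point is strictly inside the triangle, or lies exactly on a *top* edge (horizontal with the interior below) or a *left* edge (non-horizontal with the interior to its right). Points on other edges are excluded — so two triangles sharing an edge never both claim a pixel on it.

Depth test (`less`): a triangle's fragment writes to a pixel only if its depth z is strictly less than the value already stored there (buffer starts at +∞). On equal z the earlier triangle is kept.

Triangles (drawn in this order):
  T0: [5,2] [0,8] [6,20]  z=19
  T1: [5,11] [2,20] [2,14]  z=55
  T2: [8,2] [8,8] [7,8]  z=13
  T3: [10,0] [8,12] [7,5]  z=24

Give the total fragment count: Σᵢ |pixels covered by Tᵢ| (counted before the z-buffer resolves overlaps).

T0:
  2·area = 96  (B↔C swapped to make it positive)
  edge (5, 2)→(6, 20): d=(1,18) right/bottom  bias=-1
  edge (6, 20)→(0, 8): d=(-6,-12) top-left  bias=+0
  edge (0, 8)→(5, 2): d=(5,-6) top-left  bias=+0
    (2,1)@(5, 3): e=[1,90,5] → X
    (3,1)@(7, 3): e=[-35,114,17] → .
    (1,2)@(3, 5): e=[39,54,3] → X
    (3,2)@(7, 5): e=[-33,102,27] → .
    (0,3)@(1, 7): e=[77,18,1] → X
    (3,3)@(7, 7): e=[-31,90,37] → .
    (0,4)@(1, 9): e=[79,6,11] → X
    (3,4)@(7, 9): e=[-29,78,47] → .
    (0,5)@(1, 11): e=[81,-6,21] → .
    (1,5)@(3, 11): e=[45,18,33] → X
    (3,5)@(7, 11): e=[-27,66,57] → .
    (1,6)@(3, 13): e=[47,6,43] → X
  covered (15 px):
    . . . . .
    . . X . .
    . X X . .
    X X X . .
    X X X . .
    . X X . .
    . X X . .
    . . X . .
    . . X . .
    . . . . .
    . . . . .
T1:
  2·area = 18
  edge (5, 11)→(2, 20): d=(-3,9) right/bottom  bias=-1
  edge (2, 20)→(2, 14): d=(0,-6) top-left  bias=+0
  edge (2, 14)→(5, 11): d=(3,-3) top-left  bias=+0
    (3,2)@(7, 5): e=[0,30,-12] → .  [on edge]
    (4,3)@(9, 7): e=[-24,42,0] → .  [on edge]
    (3,4)@(7, 9): e=[-12,30,0] → .  [on edge]
    (2,5)@(5, 11): e=[0,18,0] → .  [on edge]
    (1,6)@(3, 13): e=[12,6,0] → X  [on edge]
    (2,6)@(5, 13): e=[-6,18,6] → .
    (0,7)@(1, 15): e=[24,-6,0] → .  [on edge]
    (1,7)@(3, 15): e=[6,6,6] → X
    (2,7)@(5, 15): e=[-12,18,12] → .
    (1,8)@(3, 17): e=[0,6,12] → .  [on edge]
  covered (2 px):
    . . . . .
    . . . . .
    . . . . .
    . . . . .
    . . . . .
    . . . . .
    . X . . .
    . X . . .
    . . . . .
    . . . . .
    . . . . .
T2:
  2·area = 6
  edge (8, 2)→(8, 8): d=(0,6) right/bottom  bias=-1
  edge (8, 8)→(7, 8): d=(-1,0) right/bottom  bias=-1
  edge (7, 8)→(8, 2): d=(1,-6) top-left  bias=+0
  covered (0 px):
    . . . . .
    . . . . .
    . . . . .
    . . . . .
    . . . . .
    . . . . .
    . . . . .
    . . . . .
    . . . . .
    . . . . .
    . . . . .
T3:
  2·area = 26
  edge (10, 0)→(8, 12): d=(-2,12) right/bottom  bias=-1
  edge (8, 12)→(7, 5): d=(-1,-7) top-left  bias=+0
  edge (7, 5)→(10, 0): d=(3,-5) top-left  bias=+0
    (4,1)@(9, 3): e=[6,16,4] → X
    (3,2)@(7, 5): e=[26,0,0] → X  [on edge]
    (3,3)@(7, 7): e=[22,-2,6] → .
    (4,3)@(9, 7): e=[-2,12,16] → .
    (0,7)@(1, 15): e=[78,-52,0] → .  [on edge]
    (4,9)@(9, 19): e=[-26,0,52] → .  [on edge]
  covered (3 px):
    . . . . .
    . . . . X
    . . . X X
    . . . . .
    . . . . .
    . . . . .
    . . . . .
    . . . . .
    . . . . .
    . . . . .
    . . . . .

Answer: 20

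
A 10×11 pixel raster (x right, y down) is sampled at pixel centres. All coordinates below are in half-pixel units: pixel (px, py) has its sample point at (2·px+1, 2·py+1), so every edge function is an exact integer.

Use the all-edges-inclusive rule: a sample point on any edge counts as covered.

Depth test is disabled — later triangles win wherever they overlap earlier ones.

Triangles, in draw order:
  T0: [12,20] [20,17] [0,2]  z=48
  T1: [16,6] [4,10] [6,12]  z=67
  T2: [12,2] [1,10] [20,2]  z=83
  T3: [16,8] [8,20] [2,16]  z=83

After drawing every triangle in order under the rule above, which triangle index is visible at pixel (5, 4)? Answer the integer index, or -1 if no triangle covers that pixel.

T0:
  2·area = 180  (B↔C swapped to make it positive)
  edge (12, 20)→(0, 2): d=(-12,-18) inclusive
  edge (0, 2)→(20, 17): d=(20,15) inclusive
  edge (20, 17)→(12, 20): d=(-8,3) inclusive
    (0,1)@(1, 3): e=[6,5,169] → #
    (1,1)@(3, 3): e=[42,-25,163] → ·
    (0,2)@(1, 5): e=[-18,45,153] → ·
    (1,2)@(3, 5): e=[18,15,147] → #
    (2,2)@(5, 5): e=[54,-15,141] → ·
    (1,3)@(3, 7): e=[-6,55,131] → ·
    (2,3)@(5, 7): e=[30,25,125] → #
    (3,3)@(7, 7): e=[66,-5,119] → ·
    (2,4)@(5, 9): e=[6,65,109] → #
    (3,4)@(7, 9): e=[42,35,103] → #
    (4,4)@(9, 9): e=[78,5,97] → #
    (5,4)@(11, 9): e=[114,-25,91] → ·
  covered (23 px):
    · · · · · · · · · ·
    # · · · · · · · · ·
    · # · · · · · · · ·
    · · # · · · · · · ·
    · · # # # · · · · ·
    · · · # # # · · · ·
    · · · · # # # · · ·
    · · · · # # # # # ·
    · · · · · # # # # #
    · · · · · · # · · ·
    · · · · · · · · · ·
T1:
  2·area = 32  (B↔C swapped to make it positive)
  edge (16, 6)→(6, 12): d=(-10,6) inclusive
  edge (6, 12)→(4, 10): d=(-2,-2) inclusive
  edge (4, 10)→(16, 6): d=(12,-4) inclusive
    (9,2)@(19, 5): e=[-8,40,0] → ·  [on edge]
    (0,3)@(1, 7): e=[80,0,-48] → ·  [on edge]
    (6,3)@(13, 7): e=[8,24,0] → #  [on edge]
    (7,3)@(15, 7): e=[-4,28,8] → ·
    (1,4)@(3, 9): e=[48,0,-16] → ·  [on edge]
    (3,4)@(7, 9): e=[24,8,0] → #  [on edge]
    (4,4)@(9, 9): e=[12,12,8] → #
    (5,4)@(11, 9): e=[0,16,16] → #  [on edge]
    (6,4)@(13, 9): e=[-12,20,24] → ·
    (0,5)@(1, 11): e=[40,-8,0] → ·  [on edge]
    (2,5)@(5, 11): e=[16,0,16] → #  [on edge]
    (4,5)@(9, 11): e=[-8,8,32] → ·
    (3,6)@(7, 13): e=[-16,0,48] → ·  [on edge]
    (0,7)@(1, 15): e=[0,-16,48] → ·  [on edge]
    (4,7)@(9, 15): e=[-48,0,80] → ·  [on edge]
    (5,8)@(11, 17): e=[-80,0,112] → ·  [on edge]
    (6,9)@(13, 19): e=[-112,0,144] → ·  [on edge]
    (7,10)@(15, 21): e=[-144,0,176] → ·  [on edge]
  covered (6 px):
    · · · · · · · · · ·
    · · · · · · · · · ·
    · · · · · · · · · ·
    · · · · · · # · · ·
    · · · # # # · · · ·
    · · # # · · · · · ·
    · · · · · · · · · ·
    · · · · · · · · · ·
    · · · · · · · · · ·
    · · · · · · · · · ·
    · · · · · · · · · ·
T2:
  2·area = 64  (B↔C swapped to make it positive)
  edge (12, 2)→(20, 2): d=(8,0) inclusive
  edge (20, 2)→(1, 10): d=(-19,8) inclusive
  edge (1, 10)→(12, 2): d=(11,-8) inclusive
    (5,1)@(11, 3): e=[8,53,3] → #
    (6,1)@(13, 3): e=[8,37,19] → #
    (7,1)@(15, 3): e=[8,21,35] → #
    (8,1)@(17, 3): e=[8,5,51] → #
    (9,1)@(19, 3): e=[8,-11,67] → ·
    (4,2)@(9, 5): e=[24,31,9] → #
    (6,2)@(13, 5): e=[24,-1,41] → ·
    (7,2)@(15, 5): e=[24,-17,57] → ·
    (8,2)@(17, 5): e=[24,-33,73] → ·
    (3,3)@(7, 7): e=[40,9,15] → #
    (4,3)@(9, 7): e=[40,-7,31] → ·
    (5,3)@(11, 7): e=[40,-23,47] → ·
  covered (8 px):
    · · · · · · · · · ·
    · · · · · # # # # ·
    · · · · # # · · · ·
    · · · # · · · · · ·
    · # · · · · · · · ·
    · · · · · · · · · ·
    · · · · · · · · · ·
    · · · · · · · · · ·
    · · · · · · · · · ·
    · · · · · · · · · ·
    · · · · · · · · · ·
T3:
  2·area = 104
  edge (16, 8)→(8, 20): d=(-8,12) inclusive
  edge (8, 20)→(2, 16): d=(-6,-4) inclusive
  edge (2, 16)→(16, 8): d=(14,-8) inclusive
    (7,4)@(15, 9): e=[4,94,6] → #
    (8,4)@(17, 9): e=[-20,102,22] → ·
    (5,5)@(11, 11): e=[36,66,2] → #
    (6,5)@(13, 11): e=[12,74,18] → #
    (7,5)@(15, 11): e=[-12,82,34] → ·
    (4,6)@(9, 13): e=[44,46,14] → #
    (6,6)@(13, 13): e=[-4,62,46] → ·
    (2,7)@(5, 15): e=[76,18,10] → #
    (3,7)@(7, 15): e=[52,26,26] → #
    (6,7)@(13, 15): e=[-20,50,74] → ·
    (2,8)@(5, 17): e=[60,6,38] → #
    (5,8)@(11, 17): e=[-12,30,86] → ·
  covered (13 px):
    · · · · · · · · · ·
    · · · · · · · · · ·
    · · · · · · · · · ·
    · · · · · · · · · ·
    · · · · · · · # · ·
    · · · · · # # · · ·
    · · · · # # · · · ·
    · · # # # # · · · ·
    · · # # # · · · · ·
    · · · # · · · · · ·
    · · · · · · · · · ·

Z-buffer (winner per pixel, '.' = empty):
  . . . . . . . . . .
  0 . . . . 2 2 2 2 .
  . 0 . . 2 2 . . . .
  . . 0 2 . . 1 . . .
  . 2 0 1 1 1 . 3 . .
  . . 1 1 0 3 3 . . .
  . . . . 3 3 0 . . .
  . . 3 3 3 3 0 0 0 .
  . . 3 3 3 0 0 0 0 0
  . . . 3 . . 0 . . .
  . . . . . . . . . .

Result: 1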